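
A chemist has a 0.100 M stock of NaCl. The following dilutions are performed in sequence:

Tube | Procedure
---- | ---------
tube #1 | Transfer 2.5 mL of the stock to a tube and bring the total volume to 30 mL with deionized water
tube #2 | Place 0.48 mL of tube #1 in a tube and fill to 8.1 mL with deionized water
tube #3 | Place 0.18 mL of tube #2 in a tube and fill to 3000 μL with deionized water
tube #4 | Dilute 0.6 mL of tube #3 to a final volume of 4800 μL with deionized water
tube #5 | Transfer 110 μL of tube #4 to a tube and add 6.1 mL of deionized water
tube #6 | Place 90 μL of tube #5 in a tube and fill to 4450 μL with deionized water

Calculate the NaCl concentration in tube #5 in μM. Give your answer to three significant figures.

0.0656 μM

Step 1: 2.5 mL brought to 30 mL → factor 30/2.5 = 12
Step 2: 0.48 mL brought to 8.1 mL → factor 8.1/0.48 = 16.875
Step 3: 0.18 mL brought to 3000 μL → factor 3/0.18 = 16.667
Step 4: 0.6 mL brought to 4800 μL → factor 4.8/0.6 = 8
Step 5: 110 μL + 6.1 mL = 6210 μL total → factor 6210/110 = 56.455
Dilution factor through tube #5 = 12 × 16.875 × 16.667 × 8 × 56.455 = 1.5243 × 10^6
[tube #5] = 0.100 M / 1.5243 × 10^6 = 6.561 × 10^-8 M = 0.0656 μM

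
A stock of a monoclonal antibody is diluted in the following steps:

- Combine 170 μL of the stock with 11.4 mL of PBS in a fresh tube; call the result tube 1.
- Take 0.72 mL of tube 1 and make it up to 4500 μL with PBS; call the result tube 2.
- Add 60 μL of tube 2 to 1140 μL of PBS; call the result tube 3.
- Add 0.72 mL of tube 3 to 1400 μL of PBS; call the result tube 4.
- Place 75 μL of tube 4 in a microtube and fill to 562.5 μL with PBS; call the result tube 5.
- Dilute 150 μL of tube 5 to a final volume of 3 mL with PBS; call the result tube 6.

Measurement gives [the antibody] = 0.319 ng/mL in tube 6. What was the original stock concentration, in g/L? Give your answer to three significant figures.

Step 1: 170 μL + 11.4 mL = 11570 μL total → factor 11570/170 = 68.059
Step 2: 0.72 mL brought to 4500 μL → factor 4.5/0.72 = 6.25
Step 3: 60 μL + 1140 μL = 1200 μL total → factor 1200/60 = 20
Step 4: 0.72 mL + 1400 μL = 2.12 mL total → factor 2.12/0.72 = 2.9444
Step 5: 75 μL brought to 562.5 μL → factor 562.5/75 = 7.5
Step 6: 150 μL brought to 3 mL → factor 3000/150 = 20
Overall dilution factor = 68.059 × 6.25 × 20 × 2.9444 × 7.5 × 20 = 3.7574 × 10^6
Stock = 0.319 ng/mL × 3.7574 × 10^6 = 1.199 × 10^6 ng/mL = 1.20 g/L

1.20 g/L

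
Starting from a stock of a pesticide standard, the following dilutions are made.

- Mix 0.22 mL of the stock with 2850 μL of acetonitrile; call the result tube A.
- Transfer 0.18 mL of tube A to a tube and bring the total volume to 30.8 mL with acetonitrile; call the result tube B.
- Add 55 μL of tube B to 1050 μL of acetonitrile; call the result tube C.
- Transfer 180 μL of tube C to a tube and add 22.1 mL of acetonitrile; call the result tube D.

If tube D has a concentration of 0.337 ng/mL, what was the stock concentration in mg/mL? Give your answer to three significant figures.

2.00 mg/mL

Step 1: 0.22 mL + 2850 μL = 3.07 mL total → factor 3.07/0.22 = 13.955
Step 2: 0.18 mL brought to 30.8 mL → factor 30.8/0.18 = 171.11
Step 3: 55 μL + 1050 μL = 1105 μL total → factor 1105/55 = 20.091
Step 4: 180 μL + 22.1 mL = 22280 μL total → factor 22280/180 = 123.78
Overall dilution factor = 13.955 × 171.11 × 20.091 × 123.78 = 5.9379 × 10^6
Stock = 0.337 ng/mL × 5.9379 × 10^6 = 2.001 × 10^6 ng/mL = 2.00 mg/mL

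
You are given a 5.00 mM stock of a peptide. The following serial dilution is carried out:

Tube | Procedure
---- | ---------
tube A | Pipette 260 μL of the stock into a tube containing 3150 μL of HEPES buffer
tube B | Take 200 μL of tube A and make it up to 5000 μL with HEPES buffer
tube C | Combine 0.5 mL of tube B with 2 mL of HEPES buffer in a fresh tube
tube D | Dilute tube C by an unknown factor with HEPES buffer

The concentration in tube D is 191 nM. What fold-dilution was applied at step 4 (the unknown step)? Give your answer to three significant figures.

16.0-fold

Step 1: 260 μL + 3150 μL = 3410 μL total → factor 3410/260 = 13.115
Step 2: 200 μL brought to 5000 μL → factor 5000/200 = 25
Step 3: 0.5 mL + 2 mL = 2.5 mL total → factor 2.5/0.5 = 5
Step 4: unknown factor x
Product of known-step factors = 1639.4
Overall factor = 5.00 mM / (191 nM) = 26178
x = 26178 / 1639.4 = 16.0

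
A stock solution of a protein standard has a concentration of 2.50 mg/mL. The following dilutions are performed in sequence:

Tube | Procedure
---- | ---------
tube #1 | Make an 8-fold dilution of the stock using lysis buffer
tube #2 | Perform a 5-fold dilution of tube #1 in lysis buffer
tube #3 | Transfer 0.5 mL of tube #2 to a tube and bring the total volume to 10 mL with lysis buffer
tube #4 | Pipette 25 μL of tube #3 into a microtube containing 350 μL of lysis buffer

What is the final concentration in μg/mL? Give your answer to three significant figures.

Step 1: 8-fold → factor 8
Step 2: 5-fold → factor 5
Step 3: 0.5 mL brought to 10 mL → factor 10/0.5 = 20
Step 4: 25 μL + 350 μL = 375 μL total → factor 375/25 = 15
Overall dilution factor = 8 × 5 × 20 × 15 = 12000
Final = 2.50 mg/mL / 12000 = 0.0002083 mg/mL = 0.208 μg/mL

0.208 μg/mL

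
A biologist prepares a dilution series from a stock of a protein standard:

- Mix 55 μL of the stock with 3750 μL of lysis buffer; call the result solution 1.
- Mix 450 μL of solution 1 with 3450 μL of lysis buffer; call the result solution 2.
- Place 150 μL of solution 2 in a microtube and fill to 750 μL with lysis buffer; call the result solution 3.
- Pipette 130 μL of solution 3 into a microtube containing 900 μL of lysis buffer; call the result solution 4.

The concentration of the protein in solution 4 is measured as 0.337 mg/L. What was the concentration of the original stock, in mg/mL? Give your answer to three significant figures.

Step 1: 55 μL + 3750 μL = 3805 μL total → factor 3805/55 = 69.182
Step 2: 450 μL + 3450 μL = 3900 μL total → factor 3900/450 = 8.6667
Step 3: 150 μL brought to 750 μL → factor 750/150 = 5
Step 4: 130 μL + 900 μL = 1030 μL total → factor 1030/130 = 7.9231
Overall dilution factor = 69.182 × 8.6667 × 5 × 7.9231 = 23752
Stock = 0.337 mg/L × 23752 = 8005 mg/L = 8.00 mg/mL

8.00 mg/mL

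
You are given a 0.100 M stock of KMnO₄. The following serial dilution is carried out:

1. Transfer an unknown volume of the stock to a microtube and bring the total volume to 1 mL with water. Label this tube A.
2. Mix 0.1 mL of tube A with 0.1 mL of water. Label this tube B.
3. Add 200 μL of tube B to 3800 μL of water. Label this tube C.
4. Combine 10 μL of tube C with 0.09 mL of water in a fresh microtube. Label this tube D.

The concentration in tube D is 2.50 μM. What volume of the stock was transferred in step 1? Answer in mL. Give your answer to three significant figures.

Step 1: v brought to 1 mL → factor = 1 mL/v
Step 2: 0.1 mL + 0.1 mL = 0.2 mL total → factor 0.2/0.1 = 2
Step 3: 200 μL + 3800 μL = 4000 μL total → factor 4000/200 = 20
Step 4: 10 μL + 0.09 mL = 100 μL total → factor 100/10 = 10
Product of known-step factors = 400
Overall factor = 0.100 M / (2.50 μM) = 40000
Step-1 factor = 40000 / 400 = 100
v = 1 mL / 100 = 0.0100 mL

0.0100 mL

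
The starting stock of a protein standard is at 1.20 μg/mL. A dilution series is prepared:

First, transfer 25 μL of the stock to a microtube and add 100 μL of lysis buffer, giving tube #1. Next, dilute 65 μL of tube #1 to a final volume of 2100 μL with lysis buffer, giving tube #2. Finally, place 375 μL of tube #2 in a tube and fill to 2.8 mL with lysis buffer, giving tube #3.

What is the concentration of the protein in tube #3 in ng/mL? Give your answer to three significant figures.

Step 1: 25 μL + 100 μL = 125 μL total → factor 125/25 = 5
Step 2: 65 μL brought to 2100 μL → factor 2100/65 = 32.308
Step 3: 375 μL brought to 2.8 mL → factor 2800/375 = 7.4667
Overall dilution factor = 5 × 32.308 × 7.4667 = 1206.2
Final = 1.20 μg/mL / 1206.2 = 0.0009949 μg/mL = 0.995 ng/mL

0.995 ng/mL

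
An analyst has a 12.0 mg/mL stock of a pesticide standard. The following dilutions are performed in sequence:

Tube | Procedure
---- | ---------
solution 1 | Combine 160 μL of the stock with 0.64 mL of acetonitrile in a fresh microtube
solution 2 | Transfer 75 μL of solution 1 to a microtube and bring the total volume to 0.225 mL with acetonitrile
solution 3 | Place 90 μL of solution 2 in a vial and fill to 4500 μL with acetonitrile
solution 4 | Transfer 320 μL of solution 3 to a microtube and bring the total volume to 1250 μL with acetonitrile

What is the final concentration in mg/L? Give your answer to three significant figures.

4.10 mg/L

Step 1: 160 μL + 0.64 mL = 800 μL total → factor 800/160 = 5
Step 2: 75 μL brought to 0.225 mL → factor 225/75 = 3
Step 3: 90 μL brought to 4500 μL → factor 4500/90 = 50
Step 4: 320 μL brought to 1250 μL → factor 1250/320 = 3.9062
Overall dilution factor = 5 × 3 × 50 × 3.9062 = 2929.7
Final = 12.0 mg/mL / 2929.7 = 0.004096 mg/mL = 4.10 mg/L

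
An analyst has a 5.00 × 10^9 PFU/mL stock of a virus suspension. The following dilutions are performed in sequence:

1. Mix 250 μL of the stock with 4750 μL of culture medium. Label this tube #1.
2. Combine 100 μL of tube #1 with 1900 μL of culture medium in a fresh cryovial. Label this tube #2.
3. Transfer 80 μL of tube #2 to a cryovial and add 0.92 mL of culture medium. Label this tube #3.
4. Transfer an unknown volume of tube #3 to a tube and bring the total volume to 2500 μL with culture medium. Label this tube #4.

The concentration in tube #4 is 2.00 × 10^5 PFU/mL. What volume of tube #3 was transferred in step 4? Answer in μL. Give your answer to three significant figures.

Step 1: 250 μL + 4750 μL = 5000 μL total → factor 5000/250 = 20
Step 2: 100 μL + 1900 μL = 2000 μL total → factor 2000/100 = 20
Step 3: 80 μL + 0.92 mL = 1000 μL total → factor 1000/80 = 12.5
Step 4: v brought to 2500 μL → factor = 2500 μL/v
Product of known-step factors = 5000
Overall factor = 5.00 × 10^9 PFU/mL / (2.00 × 10^5 PFU/mL) = 25000
Step-4 factor = 25000 / 5000 = 5
v = 2500 μL / 5 = 500 μL

500 μL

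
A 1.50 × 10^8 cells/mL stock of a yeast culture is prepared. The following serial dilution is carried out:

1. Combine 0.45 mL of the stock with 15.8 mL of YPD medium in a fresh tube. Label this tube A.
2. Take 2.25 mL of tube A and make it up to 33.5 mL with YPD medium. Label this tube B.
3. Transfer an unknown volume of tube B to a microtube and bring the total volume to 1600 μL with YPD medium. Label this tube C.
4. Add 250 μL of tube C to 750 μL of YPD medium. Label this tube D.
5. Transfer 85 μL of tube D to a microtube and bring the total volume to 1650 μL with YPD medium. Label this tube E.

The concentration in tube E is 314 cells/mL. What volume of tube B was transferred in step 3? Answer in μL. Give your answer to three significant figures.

Step 1: 0.45 mL + 15.8 mL = 16.25 mL total → factor 16.25/0.45 = 36.111
Step 2: 2.25 mL brought to 33.5 mL → factor 33.5/2.25 = 14.889
Step 3: v brought to 1600 μL → factor = 1600 μL/v
Step 4: 250 μL + 750 μL = 1000 μL total → factor 1000/250 = 4
Step 5: 85 μL brought to 1650 μL → factor 1650/85 = 19.412
Product of known-step factors = 41747
Overall factor = 1.50 × 10^8 cells/mL / (314 cells/mL) = 4.7771 × 10^5
Step-3 factor = 4.7771 × 10^5 / 41747 = 11.443
v = 1600 μL / 11.443 = 140 μL

140 μL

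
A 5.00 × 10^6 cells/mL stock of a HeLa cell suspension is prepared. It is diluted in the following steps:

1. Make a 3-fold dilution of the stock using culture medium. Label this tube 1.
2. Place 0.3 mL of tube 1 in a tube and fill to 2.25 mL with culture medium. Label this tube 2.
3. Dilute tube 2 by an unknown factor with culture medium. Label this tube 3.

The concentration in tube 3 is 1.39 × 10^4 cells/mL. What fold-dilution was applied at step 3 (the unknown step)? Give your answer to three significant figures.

16.0-fold

Step 1: 3-fold → factor 3
Step 2: 0.3 mL brought to 2.25 mL → factor 2.25/0.3 = 7.5
Step 3: unknown factor x
Product of known-step factors = 22.5
Overall factor = 5.00 × 10^6 cells/mL / (1.39 × 10^4 cells/mL) = 359.71
x = 359.71 / 22.5 = 16.0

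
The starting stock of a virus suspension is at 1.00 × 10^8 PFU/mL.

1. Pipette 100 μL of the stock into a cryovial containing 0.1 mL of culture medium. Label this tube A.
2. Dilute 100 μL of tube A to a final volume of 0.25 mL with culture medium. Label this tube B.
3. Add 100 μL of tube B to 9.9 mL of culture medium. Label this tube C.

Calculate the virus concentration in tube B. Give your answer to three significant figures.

2.00 × 10^7 PFU/mL

Step 1: 100 μL + 0.1 mL = 200 μL total → factor 200/100 = 2
Step 2: 100 μL brought to 0.25 mL → factor 250/100 = 2.5
Dilution factor through tube B = 2 × 2.5 = 5
[tube B] = 1.00 × 10^8 PFU/mL / 5 = 2.00 × 10^7 PFU/mL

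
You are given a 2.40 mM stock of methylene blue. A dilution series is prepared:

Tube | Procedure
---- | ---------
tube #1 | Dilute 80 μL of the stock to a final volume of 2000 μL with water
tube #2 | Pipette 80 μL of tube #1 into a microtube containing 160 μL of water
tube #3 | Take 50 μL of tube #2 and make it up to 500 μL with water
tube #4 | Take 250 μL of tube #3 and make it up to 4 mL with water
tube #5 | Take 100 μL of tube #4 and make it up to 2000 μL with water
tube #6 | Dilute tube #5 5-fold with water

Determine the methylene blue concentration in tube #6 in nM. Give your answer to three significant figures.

Step 1: 80 μL brought to 2000 μL → factor 2000/80 = 25
Step 2: 80 μL + 160 μL = 240 μL total → factor 240/80 = 3
Step 3: 50 μL brought to 500 μL → factor 500/50 = 10
Step 4: 250 μL brought to 4 mL → factor 4000/250 = 16
Step 5: 100 μL brought to 2000 μL → factor 2000/100 = 20
Step 6: 5-fold → factor 5
Overall dilution factor = 25 × 3 × 10 × 16 × 20 × 5 = 1.2 × 10^6
Final = 2.40 mM / 1.2 × 10^6 = 2.000 × 10^-6 mM = 2.00 nM

2.00 nM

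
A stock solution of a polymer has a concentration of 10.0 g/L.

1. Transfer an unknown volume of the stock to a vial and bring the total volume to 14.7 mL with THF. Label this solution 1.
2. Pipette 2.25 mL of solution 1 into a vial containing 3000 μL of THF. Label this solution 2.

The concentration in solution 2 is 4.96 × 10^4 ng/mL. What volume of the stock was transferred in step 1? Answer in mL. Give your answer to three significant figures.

Step 1: v brought to 14.7 mL → factor = 14.7 mL/v
Step 2: 2.25 mL + 3000 μL = 5.25 mL total → factor 5.25/2.25 = 2.3333
Product of known-step factors = 2.3333
Overall factor = 10.0 g/L / (4.96 × 10^4 ng/mL) = 201.61
Step-1 factor = 201.61 / 2.3333 = 86.406
v = 14.7 mL / 86.406 = 0.170 mL

0.170 mL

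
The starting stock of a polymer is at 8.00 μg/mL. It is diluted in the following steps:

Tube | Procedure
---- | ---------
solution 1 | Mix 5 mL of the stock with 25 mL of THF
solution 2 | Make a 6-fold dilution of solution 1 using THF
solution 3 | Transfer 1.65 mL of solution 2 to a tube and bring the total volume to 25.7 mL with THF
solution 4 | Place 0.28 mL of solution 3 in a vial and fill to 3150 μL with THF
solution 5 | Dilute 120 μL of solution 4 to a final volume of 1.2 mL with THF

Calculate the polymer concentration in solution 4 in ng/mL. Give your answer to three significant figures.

Step 1: 5 mL + 25 mL = 30 mL total → factor 30/5 = 6
Step 2: 6-fold → factor 6
Step 3: 1.65 mL brought to 25.7 mL → factor 25.7/1.65 = 15.576
Step 4: 0.28 mL brought to 3150 μL → factor 3.15/0.28 = 11.25
Dilution factor through solution 4 = 6 × 6 × 15.576 × 11.25 = 6308.2
[solution 4] = 8.00 μg/mL / 6308.2 = 0.001268 μg/mL = 1.27 ng/mL

1.27 ng/mL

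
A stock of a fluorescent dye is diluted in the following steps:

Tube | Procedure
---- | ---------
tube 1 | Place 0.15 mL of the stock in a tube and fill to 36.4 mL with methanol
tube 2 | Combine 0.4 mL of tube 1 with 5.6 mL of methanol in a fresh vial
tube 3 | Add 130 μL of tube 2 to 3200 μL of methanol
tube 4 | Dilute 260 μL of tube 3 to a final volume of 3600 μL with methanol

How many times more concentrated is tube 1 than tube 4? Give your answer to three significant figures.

Step 1: 0.15 mL brought to 36.4 mL → factor 36.4/0.15 = 242.67
Step 2: 0.4 mL + 5.6 mL = 6 mL total → factor 6/0.4 = 15
Step 3: 130 μL + 3200 μL = 3330 μL total → factor 3330/130 = 25.615
Step 4: 260 μL brought to 3600 μL → factor 3600/260 = 13.846
Dilution factor to tube 1 = 242.67; to tube 4 = 1.291 × 10^6
[tube 1]/[tube 4] = (factor to tube 4)/(factor to tube 1) = 1.291 × 10^6/242.67 = 5.32 × 10^3

5.32 × 10^3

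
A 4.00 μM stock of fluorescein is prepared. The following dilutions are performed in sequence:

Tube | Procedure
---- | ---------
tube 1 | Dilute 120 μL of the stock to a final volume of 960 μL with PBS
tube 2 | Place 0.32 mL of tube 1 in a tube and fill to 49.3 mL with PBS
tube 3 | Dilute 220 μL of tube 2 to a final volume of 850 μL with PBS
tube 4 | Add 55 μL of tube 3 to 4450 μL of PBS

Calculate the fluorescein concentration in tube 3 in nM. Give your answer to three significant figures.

Step 1: 120 μL brought to 960 μL → factor 960/120 = 8
Step 2: 0.32 mL brought to 49.3 mL → factor 49.3/0.32 = 154.06
Step 3: 220 μL brought to 850 μL → factor 850/220 = 3.8636
Dilution factor through tube 3 = 8 × 154.06 × 3.8636 = 4761.9
[tube 3] = 4.00 μM / 4761.9 = 0.0008400 μM = 0.840 nM

0.840 nM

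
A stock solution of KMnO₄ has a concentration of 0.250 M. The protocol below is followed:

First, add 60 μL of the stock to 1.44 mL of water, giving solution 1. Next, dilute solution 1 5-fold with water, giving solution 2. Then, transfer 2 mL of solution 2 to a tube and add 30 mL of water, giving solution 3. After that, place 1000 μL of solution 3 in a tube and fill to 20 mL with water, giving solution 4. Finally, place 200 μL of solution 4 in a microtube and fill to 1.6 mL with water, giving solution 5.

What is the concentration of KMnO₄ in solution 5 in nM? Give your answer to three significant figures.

Step 1: 60 μL + 1.44 mL = 1500 μL total → factor 1500/60 = 25
Step 2: 5-fold → factor 5
Step 3: 2 mL + 30 mL = 32 mL total → factor 32/2 = 16
Step 4: 1000 μL brought to 20 mL → factor 20000/1000 = 20
Step 5: 200 μL brought to 1.6 mL → factor 1600/200 = 8
Overall dilution factor = 25 × 5 × 16 × 20 × 8 = 3.2 × 10^5
Final = 0.250 M / 3.2 × 10^5 = 7.813 × 10^-7 M = 781 nM

781 nM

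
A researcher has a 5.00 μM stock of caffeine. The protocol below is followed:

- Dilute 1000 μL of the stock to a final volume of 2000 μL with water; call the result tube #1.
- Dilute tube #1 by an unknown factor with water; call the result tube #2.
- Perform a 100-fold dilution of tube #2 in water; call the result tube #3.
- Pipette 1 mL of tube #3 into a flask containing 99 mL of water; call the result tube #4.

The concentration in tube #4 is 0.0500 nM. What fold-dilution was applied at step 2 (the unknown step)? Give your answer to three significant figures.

Step 1: 1000 μL brought to 2000 μL → factor 2000/1000 = 2
Step 2: unknown factor x
Step 3: 100-fold → factor 100
Step 4: 1 mL + 99 mL = 100 mL total → factor 100/1 = 100
Product of known-step factors = 20000
Overall factor = 5.00 μM / (0.0500 nM) = 1 × 10^5
x = 1 × 10^5 / 20000 = 5.00

5.00-fold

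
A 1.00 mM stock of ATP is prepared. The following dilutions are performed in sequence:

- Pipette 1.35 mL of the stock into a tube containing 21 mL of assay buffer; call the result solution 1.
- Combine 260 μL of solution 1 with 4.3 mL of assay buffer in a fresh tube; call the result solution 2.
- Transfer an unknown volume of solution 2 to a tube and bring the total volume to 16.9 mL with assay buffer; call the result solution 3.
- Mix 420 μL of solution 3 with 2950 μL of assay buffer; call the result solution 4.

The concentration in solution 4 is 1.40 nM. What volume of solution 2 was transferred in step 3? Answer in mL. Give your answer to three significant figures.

Step 1: 1.35 mL + 21 mL = 22.35 mL total → factor 22.35/1.35 = 16.556
Step 2: 260 μL + 4.3 mL = 4560 μL total → factor 4560/260 = 17.538
Step 3: v brought to 16.9 mL → factor = 16.9 mL/v
Step 4: 420 μL + 2950 μL = 3370 μL total → factor 3370/420 = 8.0238
Product of known-step factors = 2329.8
Overall factor = 1.00 mM / (1.40 nM) = 7.1429 × 10^5
Step-3 factor = 7.1429 × 10^5 / 2329.8 = 306.59
v = 16.9 mL / 306.59 = 0.0551 mL

0.0551 mL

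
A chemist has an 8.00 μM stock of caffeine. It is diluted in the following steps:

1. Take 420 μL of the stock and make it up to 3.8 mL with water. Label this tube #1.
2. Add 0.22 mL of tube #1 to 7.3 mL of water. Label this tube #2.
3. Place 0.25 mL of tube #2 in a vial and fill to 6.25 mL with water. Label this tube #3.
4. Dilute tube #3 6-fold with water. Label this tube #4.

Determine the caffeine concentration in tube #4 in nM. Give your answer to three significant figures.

Step 1: 420 μL brought to 3.8 mL → factor 3800/420 = 9.0476
Step 2: 0.22 mL + 7.3 mL = 7.52 mL total → factor 7.52/0.22 = 34.182
Step 3: 0.25 mL brought to 6.25 mL → factor 6.25/0.25 = 25
Step 4: 6-fold → factor 6
Overall dilution factor = 9.0476 × 34.182 × 25 × 6 = 46390
Final = 8.00 μM / 46390 = 0.0001725 μM = 0.172 nM

0.172 nM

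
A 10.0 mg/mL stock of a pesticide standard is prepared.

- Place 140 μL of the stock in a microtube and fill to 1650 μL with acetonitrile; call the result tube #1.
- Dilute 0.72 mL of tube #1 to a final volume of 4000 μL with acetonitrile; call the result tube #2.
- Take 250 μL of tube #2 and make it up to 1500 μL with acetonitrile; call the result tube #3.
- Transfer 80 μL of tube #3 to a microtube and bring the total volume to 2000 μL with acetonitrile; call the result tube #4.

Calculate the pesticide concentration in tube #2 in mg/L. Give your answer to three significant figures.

Step 1: 140 μL brought to 1650 μL → factor 1650/140 = 11.786
Step 2: 0.72 mL brought to 4000 μL → factor 4/0.72 = 5.5556
Dilution factor through tube #2 = 11.786 × 5.5556 = 65.476
[tube #2] = 10.0 mg/mL / 65.476 = 0.1527 mg/mL = 153 mg/L

153 mg/L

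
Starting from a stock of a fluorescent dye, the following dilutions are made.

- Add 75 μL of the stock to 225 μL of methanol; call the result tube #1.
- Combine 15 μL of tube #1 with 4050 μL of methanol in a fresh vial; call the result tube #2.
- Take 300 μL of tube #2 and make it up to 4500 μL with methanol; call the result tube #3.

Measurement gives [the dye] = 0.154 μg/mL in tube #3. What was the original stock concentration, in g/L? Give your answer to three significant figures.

2.50 g/L

Step 1: 75 μL + 225 μL = 300 μL total → factor 300/75 = 4
Step 2: 15 μL + 4050 μL = 4065 μL total → factor 4065/15 = 271
Step 3: 300 μL brought to 4500 μL → factor 4500/300 = 15
Overall dilution factor = 4 × 271 × 15 = 16260
Stock = 0.154 μg/mL × 16260 = 2504 μg/mL = 2.50 g/L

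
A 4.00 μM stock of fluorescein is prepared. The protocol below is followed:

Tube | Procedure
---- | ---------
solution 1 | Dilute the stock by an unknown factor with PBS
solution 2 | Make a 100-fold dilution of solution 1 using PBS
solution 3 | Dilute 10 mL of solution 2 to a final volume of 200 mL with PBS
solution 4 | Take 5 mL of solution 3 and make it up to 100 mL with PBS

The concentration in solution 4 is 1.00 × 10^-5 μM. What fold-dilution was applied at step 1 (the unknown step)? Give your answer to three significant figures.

Step 1: unknown factor x
Step 2: 100-fold → factor 100
Step 3: 10 mL brought to 200 mL → factor 200/10 = 20
Step 4: 5 mL brought to 100 mL → factor 100/5 = 20
Product of known-step factors = 40000
Overall factor = 4.00 μM / (1.00 × 10^-5 μM) = 4 × 10^5
x = 4 × 10^5 / 40000 = 10.0

10.0-fold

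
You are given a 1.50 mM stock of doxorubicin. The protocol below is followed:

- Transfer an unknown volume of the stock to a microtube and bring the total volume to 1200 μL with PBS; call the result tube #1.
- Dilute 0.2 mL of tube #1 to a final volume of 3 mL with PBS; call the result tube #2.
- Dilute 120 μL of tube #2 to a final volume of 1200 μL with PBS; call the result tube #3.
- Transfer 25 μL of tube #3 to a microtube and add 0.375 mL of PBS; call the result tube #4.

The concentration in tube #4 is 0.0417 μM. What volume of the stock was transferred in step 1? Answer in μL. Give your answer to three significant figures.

Step 1: v brought to 1200 μL → factor = 1200 μL/v
Step 2: 0.2 mL brought to 3 mL → factor 3/0.2 = 15
Step 3: 120 μL brought to 1200 μL → factor 1200/120 = 10
Step 4: 25 μL + 0.375 mL = 400 μL total → factor 400/25 = 16
Product of known-step factors = 2400
Overall factor = 1.50 mM / (0.0417 μM) = 35971
Step-1 factor = 35971 / 2400 = 14.988
v = 1200 μL / 14.988 = 80.1 μL

80.1 μL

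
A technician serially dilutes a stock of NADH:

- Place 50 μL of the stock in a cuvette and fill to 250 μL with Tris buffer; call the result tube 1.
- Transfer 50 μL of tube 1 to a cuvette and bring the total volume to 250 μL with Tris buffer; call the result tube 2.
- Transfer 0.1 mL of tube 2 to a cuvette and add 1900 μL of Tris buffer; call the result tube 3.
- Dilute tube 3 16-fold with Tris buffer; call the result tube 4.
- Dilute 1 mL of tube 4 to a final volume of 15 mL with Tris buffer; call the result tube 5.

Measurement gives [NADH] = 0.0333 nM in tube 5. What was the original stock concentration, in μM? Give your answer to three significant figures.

4.00 μM

Step 1: 50 μL brought to 250 μL → factor 250/50 = 5
Step 2: 50 μL brought to 250 μL → factor 250/50 = 5
Step 3: 0.1 mL + 1900 μL = 2 mL total → factor 2/0.1 = 20
Step 4: 16-fold → factor 16
Step 5: 1 mL brought to 15 mL → factor 15/1 = 15
Overall dilution factor = 5 × 5 × 20 × 16 × 15 = 1.2 × 10^5
Stock = 0.0333 nM × 1.2 × 10^5 = 3996 nM = 4.00 μM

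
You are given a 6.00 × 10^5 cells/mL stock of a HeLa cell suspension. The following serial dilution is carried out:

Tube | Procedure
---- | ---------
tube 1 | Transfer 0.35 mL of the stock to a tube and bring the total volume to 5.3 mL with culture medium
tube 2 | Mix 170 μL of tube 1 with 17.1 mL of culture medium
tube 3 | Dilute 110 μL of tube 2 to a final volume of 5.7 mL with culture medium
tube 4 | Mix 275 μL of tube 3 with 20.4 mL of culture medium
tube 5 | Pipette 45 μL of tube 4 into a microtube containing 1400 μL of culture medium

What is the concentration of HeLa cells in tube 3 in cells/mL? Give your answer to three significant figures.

7.53 cells/mL

Step 1: 0.35 mL brought to 5.3 mL → factor 5.3/0.35 = 15.143
Step 2: 170 μL + 17.1 mL = 17270 μL total → factor 17270/170 = 101.59
Step 3: 110 μL brought to 5.7 mL → factor 5700/110 = 51.818
Dilution factor through tube 3 = 15.143 × 101.59 × 51.818 = 79714
[tube 3] = 6.00 × 10^5 cells/mL / 79714 = 7.53 cells/mL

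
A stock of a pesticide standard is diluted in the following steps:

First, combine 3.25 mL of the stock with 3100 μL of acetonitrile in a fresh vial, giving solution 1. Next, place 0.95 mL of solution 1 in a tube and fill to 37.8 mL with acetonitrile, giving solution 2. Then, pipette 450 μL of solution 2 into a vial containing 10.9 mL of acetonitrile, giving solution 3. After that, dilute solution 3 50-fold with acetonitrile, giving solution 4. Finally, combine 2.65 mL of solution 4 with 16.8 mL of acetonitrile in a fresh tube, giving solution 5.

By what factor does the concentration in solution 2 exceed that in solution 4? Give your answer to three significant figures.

Step 1: 3.25 mL + 3100 μL = 6.35 mL total → factor 6.35/3.25 = 1.9538
Step 2: 0.95 mL brought to 37.8 mL → factor 37.8/0.95 = 39.789
Step 3: 450 μL + 10.9 mL = 11350 μL total → factor 11350/450 = 25.222
Step 4: 50-fold → factor 50
Dilution factor to solution 2 = 77.743; to solution 4 = 98042
[solution 2]/[solution 4] = (factor to solution 4)/(factor to solution 2) = 98042/77.743 = 1.26 × 10^3

1.26 × 10^3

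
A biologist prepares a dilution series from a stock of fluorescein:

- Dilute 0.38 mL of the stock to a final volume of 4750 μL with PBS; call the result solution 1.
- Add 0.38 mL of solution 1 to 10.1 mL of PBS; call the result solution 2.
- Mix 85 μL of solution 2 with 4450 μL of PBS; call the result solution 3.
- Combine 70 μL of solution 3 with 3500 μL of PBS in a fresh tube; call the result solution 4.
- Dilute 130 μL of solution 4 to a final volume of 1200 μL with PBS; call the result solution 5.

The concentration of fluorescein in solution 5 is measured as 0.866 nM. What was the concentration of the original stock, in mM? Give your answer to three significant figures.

Step 1: 0.38 mL brought to 4750 μL → factor 4.75/0.38 = 12.5
Step 2: 0.38 mL + 10.1 mL = 10.48 mL total → factor 10.48/0.38 = 27.579
Step 3: 85 μL + 4450 μL = 4535 μL total → factor 4535/85 = 53.353
Step 4: 70 μL + 3500 μL = 3570 μL total → factor 3570/70 = 51
Step 5: 130 μL brought to 1200 μL → factor 1200/130 = 9.2308
Overall dilution factor = 12.5 × 27.579 × 53.353 × 51 × 9.2308 = 8.6587 × 10^6
Stock = 0.866 nM × 8.6587 × 10^6 = 7.498 × 10^6 nM = 7.50 mM

7.50 mM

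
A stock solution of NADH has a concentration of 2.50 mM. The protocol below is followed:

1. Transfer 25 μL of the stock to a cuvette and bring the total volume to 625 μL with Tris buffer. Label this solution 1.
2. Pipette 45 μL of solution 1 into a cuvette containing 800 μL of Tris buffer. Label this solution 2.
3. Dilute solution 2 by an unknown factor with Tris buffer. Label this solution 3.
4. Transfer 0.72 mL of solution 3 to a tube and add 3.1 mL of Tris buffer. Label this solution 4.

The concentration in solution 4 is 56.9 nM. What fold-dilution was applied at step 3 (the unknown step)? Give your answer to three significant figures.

17.6-fold

Step 1: 25 μL brought to 625 μL → factor 625/25 = 25
Step 2: 45 μL + 800 μL = 845 μL total → factor 845/45 = 18.778
Step 3: unknown factor x
Step 4: 0.72 mL + 3.1 mL = 3.82 mL total → factor 3.82/0.72 = 5.3056
Product of known-step factors = 2490.7
Overall factor = 2.50 mM / (56.9 nM) = 43937
x = 43937 / 2490.7 = 17.6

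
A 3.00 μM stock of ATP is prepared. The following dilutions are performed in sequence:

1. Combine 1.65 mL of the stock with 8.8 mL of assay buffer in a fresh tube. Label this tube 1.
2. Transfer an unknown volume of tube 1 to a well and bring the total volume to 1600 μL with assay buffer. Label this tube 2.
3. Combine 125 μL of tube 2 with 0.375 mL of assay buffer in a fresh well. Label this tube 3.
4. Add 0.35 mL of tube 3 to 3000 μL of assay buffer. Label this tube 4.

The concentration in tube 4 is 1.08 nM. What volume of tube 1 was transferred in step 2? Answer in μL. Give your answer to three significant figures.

140 μL

Step 1: 1.65 mL + 8.8 mL = 10.45 mL total → factor 10.45/1.65 = 6.3333
Step 2: v brought to 1600 μL → factor = 1600 μL/v
Step 3: 125 μL + 0.375 mL = 500 μL total → factor 500/125 = 4
Step 4: 0.35 mL + 3000 μL = 3.35 mL total → factor 3.35/0.35 = 9.5714
Product of known-step factors = 242.48
Overall factor = 3.00 μM / (1.08 nM) = 2777.8
Step-2 factor = 2777.8 / 242.48 = 11.456
v = 1600 μL / 11.456 = 140 μL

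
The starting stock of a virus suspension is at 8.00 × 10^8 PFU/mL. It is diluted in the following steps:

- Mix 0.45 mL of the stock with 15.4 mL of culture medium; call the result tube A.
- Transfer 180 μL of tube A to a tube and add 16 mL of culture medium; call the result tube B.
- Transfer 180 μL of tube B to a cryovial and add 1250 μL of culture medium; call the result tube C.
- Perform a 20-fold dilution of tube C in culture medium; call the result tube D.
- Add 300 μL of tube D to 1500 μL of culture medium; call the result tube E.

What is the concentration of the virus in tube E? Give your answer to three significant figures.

265 PFU/mL

Step 1: 0.45 mL + 15.4 mL = 15.85 mL total → factor 15.85/0.45 = 35.222
Step 2: 180 μL + 16 mL = 16180 μL total → factor 16180/180 = 89.889
Step 3: 180 μL + 1250 μL = 1430 μL total → factor 1430/180 = 7.9444
Step 4: 20-fold → factor 20
Step 5: 300 μL + 1500 μL = 1800 μL total → factor 1800/300 = 6
Overall dilution factor = 35.222 × 89.889 × 7.9444 × 20 × 6 = 3.0183 × 10^6
Final = 8.00 × 10^8 PFU/mL / 3.0183 × 10^6 = 265 PFU/mL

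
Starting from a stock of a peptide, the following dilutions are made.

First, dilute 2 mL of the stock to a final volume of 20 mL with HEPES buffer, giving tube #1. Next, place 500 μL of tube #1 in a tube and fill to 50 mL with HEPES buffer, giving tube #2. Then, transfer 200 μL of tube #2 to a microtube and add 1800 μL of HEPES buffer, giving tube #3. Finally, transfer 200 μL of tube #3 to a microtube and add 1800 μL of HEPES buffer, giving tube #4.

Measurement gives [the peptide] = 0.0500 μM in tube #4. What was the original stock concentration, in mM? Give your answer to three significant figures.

Step 1: 2 mL brought to 20 mL → factor 20/2 = 10
Step 2: 500 μL brought to 50 mL → factor 50000/500 = 100
Step 3: 200 μL + 1800 μL = 2000 μL total → factor 2000/200 = 10
Step 4: 200 μL + 1800 μL = 2000 μL total → factor 2000/200 = 10
Overall dilution factor = 10 × 100 × 10 × 10 = 1 × 10^5
Stock = 0.0500 μM × 1 × 10^5 = 5000 μM = 5.00 mM

5.00 mM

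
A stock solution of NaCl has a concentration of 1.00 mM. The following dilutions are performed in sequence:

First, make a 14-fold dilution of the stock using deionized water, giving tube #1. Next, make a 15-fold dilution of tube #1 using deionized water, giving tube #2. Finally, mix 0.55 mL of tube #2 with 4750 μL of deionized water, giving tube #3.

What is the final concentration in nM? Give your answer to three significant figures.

Step 1: 14-fold → factor 14
Step 2: 15-fold → factor 15
Step 3: 0.55 mL + 4750 μL = 5.3 mL total → factor 5.3/0.55 = 9.6364
Overall dilution factor = 14 × 15 × 9.6364 = 2023.6
Final = 1.00 mM / 2023.6 = 0.0004942 mM = 494 nM

494 nM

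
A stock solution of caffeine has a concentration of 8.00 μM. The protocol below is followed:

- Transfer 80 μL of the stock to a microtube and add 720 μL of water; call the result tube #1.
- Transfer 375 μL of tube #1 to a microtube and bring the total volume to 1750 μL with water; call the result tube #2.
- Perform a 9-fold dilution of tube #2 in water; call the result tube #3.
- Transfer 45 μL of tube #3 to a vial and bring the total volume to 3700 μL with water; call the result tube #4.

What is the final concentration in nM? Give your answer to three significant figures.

Step 1: 80 μL + 720 μL = 800 μL total → factor 800/80 = 10
Step 2: 375 μL brought to 1750 μL → factor 1750/375 = 4.6667
Step 3: 9-fold → factor 9
Step 4: 45 μL brought to 3700 μL → factor 3700/45 = 82.222
Overall dilution factor = 10 × 4.6667 × 9 × 82.222 = 34533
Final = 8.00 μM / 34533 = 0.0002317 μM = 0.232 nM

0.232 nM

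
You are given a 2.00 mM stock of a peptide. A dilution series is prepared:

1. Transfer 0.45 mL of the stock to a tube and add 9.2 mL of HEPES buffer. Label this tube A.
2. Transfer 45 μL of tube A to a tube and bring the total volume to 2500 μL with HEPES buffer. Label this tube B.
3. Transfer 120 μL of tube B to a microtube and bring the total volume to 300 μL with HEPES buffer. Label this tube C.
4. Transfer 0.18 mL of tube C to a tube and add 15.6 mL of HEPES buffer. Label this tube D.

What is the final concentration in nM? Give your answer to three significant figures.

7.66 nM

Step 1: 0.45 mL + 9.2 mL = 9.65 mL total → factor 9.65/0.45 = 21.444
Step 2: 45 μL brought to 2500 μL → factor 2500/45 = 55.556
Step 3: 120 μL brought to 300 μL → factor 300/120 = 2.5
Step 4: 0.18 mL + 15.6 mL = 15.78 mL total → factor 15.78/0.18 = 87.667
Overall dilution factor = 21.444 × 55.556 × 2.5 × 87.667 = 2.6111 × 10^5
Final = 2.00 mM / 2.6111 × 10^5 = 7.660 × 10^-6 mM = 7.66 nM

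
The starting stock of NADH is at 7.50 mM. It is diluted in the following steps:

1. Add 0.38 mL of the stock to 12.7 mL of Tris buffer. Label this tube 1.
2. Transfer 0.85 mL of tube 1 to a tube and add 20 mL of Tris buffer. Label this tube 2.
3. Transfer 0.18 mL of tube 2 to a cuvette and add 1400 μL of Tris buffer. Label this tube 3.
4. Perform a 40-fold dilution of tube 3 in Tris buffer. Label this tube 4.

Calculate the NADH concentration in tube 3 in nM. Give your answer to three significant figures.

1.01 × 10^3 nM

Step 1: 0.38 mL + 12.7 mL = 13.08 mL total → factor 13.08/0.38 = 34.421
Step 2: 0.85 mL + 20 mL = 20.85 mL total → factor 20.85/0.85 = 24.529
Step 3: 0.18 mL + 1400 μL = 1.58 mL total → factor 1.58/0.18 = 8.7778
Dilution factor through tube 3 = 34.421 × 24.529 × 8.7778 = 7411.3
[tube 3] = 7.50 mM / 7411.3 = 0.001012 mM = 1.01 × 10^3 nM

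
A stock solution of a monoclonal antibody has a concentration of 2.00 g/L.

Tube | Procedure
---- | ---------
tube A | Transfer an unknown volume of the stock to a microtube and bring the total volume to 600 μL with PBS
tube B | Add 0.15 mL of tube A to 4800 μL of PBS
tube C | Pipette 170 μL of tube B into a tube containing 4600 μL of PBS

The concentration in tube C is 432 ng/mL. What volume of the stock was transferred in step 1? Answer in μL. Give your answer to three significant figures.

Step 1: v brought to 600 μL → factor = 600 μL/v
Step 2: 0.15 mL + 4800 μL = 4.95 mL total → factor 4.95/0.15 = 33
Step 3: 170 μL + 4600 μL = 4770 μL total → factor 4770/170 = 28.059
Product of known-step factors = 925.94
Overall factor = 2.00 g/L / (432 ng/mL) = 4629.6
Step-1 factor = 4629.6 / 925.94 = 4.9999
v = 600 μL / 4.9999 = 120 μL

120 μL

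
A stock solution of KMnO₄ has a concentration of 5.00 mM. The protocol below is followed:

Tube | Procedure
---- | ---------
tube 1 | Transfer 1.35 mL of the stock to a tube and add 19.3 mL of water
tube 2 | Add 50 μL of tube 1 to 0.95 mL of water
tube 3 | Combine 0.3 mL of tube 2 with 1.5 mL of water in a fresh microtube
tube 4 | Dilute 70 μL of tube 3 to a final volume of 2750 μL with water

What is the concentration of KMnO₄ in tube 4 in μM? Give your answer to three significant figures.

0.0693 μM

Step 1: 1.35 mL + 19.3 mL = 20.65 mL total → factor 20.65/1.35 = 15.296
Step 2: 50 μL + 0.95 mL = 1000 μL total → factor 1000/50 = 20
Step 3: 0.3 mL + 1.5 mL = 1.8 mL total → factor 1.8/0.3 = 6
Step 4: 70 μL brought to 2750 μL → factor 2750/70 = 39.286
Overall dilution factor = 15.296 × 20 × 6 × 39.286 = 72111
Final = 5.00 mM / 72111 = 6.934 × 10^-5 mM = 0.0693 μM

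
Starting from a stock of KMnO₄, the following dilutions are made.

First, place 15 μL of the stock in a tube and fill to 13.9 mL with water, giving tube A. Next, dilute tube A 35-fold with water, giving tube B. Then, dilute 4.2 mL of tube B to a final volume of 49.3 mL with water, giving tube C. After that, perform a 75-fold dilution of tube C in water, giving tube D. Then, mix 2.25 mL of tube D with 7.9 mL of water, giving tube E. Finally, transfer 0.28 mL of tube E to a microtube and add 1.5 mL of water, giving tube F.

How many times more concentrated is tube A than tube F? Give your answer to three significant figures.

8.84 × 10^5

Step 1: 15 μL brought to 13.9 mL → factor 13900/15 = 926.67
Step 2: 35-fold → factor 35
Step 3: 4.2 mL brought to 49.3 mL → factor 49.3/4.2 = 11.738
Step 4: 75-fold → factor 75
Step 5: 2.25 mL + 7.9 mL = 10.15 mL total → factor 10.15/2.25 = 4.5111
Step 6: 0.28 mL + 1.5 mL = 1.78 mL total → factor 1.78/0.28 = 6.3571
Dilution factor to tube A = 926.67; to tube F = 8.1883 × 10^8
[tube A]/[tube F] = (factor to tube F)/(factor to tube A) = 8.1883 × 10^8/926.67 = 8.84 × 10^5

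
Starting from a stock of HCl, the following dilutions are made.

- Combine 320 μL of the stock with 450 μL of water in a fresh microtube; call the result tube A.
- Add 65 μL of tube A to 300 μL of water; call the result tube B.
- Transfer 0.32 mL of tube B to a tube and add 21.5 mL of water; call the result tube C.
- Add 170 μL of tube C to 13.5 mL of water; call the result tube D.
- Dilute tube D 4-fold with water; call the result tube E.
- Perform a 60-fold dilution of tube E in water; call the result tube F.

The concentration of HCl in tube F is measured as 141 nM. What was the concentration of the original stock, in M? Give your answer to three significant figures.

Step 1: 320 μL + 450 μL = 770 μL total → factor 770/320 = 2.4062
Step 2: 65 μL + 300 μL = 365 μL total → factor 365/65 = 5.6154
Step 3: 0.32 mL + 21.5 mL = 21.82 mL total → factor 21.82/0.32 = 68.188
Step 4: 170 μL + 13.5 mL = 13670 μL total → factor 13670/170 = 80.412
Step 5: 4-fold → factor 4
Step 6: 60-fold → factor 60
Overall dilution factor = 2.4062 × 5.6154 × 68.188 × 80.412 × 4 × 60 = 1.7781 × 10^7
Stock = 141 nM × 1.7781 × 10^7 = 2.507 × 10^9 nM = 2.51 M

2.51 M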